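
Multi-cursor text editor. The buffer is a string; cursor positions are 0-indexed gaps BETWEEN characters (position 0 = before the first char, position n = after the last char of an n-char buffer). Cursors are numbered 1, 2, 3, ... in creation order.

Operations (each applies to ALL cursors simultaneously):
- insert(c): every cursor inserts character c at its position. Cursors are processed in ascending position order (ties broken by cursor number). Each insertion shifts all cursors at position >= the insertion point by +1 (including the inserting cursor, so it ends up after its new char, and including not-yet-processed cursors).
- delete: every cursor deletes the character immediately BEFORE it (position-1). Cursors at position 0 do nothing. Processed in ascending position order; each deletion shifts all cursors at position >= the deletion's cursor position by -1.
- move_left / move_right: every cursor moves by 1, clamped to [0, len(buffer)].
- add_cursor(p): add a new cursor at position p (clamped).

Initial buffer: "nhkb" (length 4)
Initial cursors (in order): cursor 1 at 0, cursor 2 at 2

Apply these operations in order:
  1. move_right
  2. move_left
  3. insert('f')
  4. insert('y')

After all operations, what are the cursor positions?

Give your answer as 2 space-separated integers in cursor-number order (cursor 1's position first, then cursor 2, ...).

Answer: 2 6

Derivation:
After op 1 (move_right): buffer="nhkb" (len 4), cursors c1@1 c2@3, authorship ....
After op 2 (move_left): buffer="nhkb" (len 4), cursors c1@0 c2@2, authorship ....
After op 3 (insert('f')): buffer="fnhfkb" (len 6), cursors c1@1 c2@4, authorship 1..2..
After op 4 (insert('y')): buffer="fynhfykb" (len 8), cursors c1@2 c2@6, authorship 11..22..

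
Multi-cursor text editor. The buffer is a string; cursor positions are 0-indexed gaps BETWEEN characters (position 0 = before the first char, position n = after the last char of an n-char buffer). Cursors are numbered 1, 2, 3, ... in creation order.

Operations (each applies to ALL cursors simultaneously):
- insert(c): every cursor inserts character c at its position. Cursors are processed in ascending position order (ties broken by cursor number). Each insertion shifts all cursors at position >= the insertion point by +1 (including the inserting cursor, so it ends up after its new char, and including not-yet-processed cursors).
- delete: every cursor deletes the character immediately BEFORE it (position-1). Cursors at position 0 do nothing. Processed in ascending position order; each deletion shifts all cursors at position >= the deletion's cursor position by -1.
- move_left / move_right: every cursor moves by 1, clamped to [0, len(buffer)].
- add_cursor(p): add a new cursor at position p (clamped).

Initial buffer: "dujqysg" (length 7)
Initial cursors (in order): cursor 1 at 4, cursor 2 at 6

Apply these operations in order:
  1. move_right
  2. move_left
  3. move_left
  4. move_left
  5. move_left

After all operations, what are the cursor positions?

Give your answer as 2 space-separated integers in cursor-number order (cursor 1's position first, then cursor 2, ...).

Answer: 1 3

Derivation:
After op 1 (move_right): buffer="dujqysg" (len 7), cursors c1@5 c2@7, authorship .......
After op 2 (move_left): buffer="dujqysg" (len 7), cursors c1@4 c2@6, authorship .......
After op 3 (move_left): buffer="dujqysg" (len 7), cursors c1@3 c2@5, authorship .......
After op 4 (move_left): buffer="dujqysg" (len 7), cursors c1@2 c2@4, authorship .......
After op 5 (move_left): buffer="dujqysg" (len 7), cursors c1@1 c2@3, authorship .......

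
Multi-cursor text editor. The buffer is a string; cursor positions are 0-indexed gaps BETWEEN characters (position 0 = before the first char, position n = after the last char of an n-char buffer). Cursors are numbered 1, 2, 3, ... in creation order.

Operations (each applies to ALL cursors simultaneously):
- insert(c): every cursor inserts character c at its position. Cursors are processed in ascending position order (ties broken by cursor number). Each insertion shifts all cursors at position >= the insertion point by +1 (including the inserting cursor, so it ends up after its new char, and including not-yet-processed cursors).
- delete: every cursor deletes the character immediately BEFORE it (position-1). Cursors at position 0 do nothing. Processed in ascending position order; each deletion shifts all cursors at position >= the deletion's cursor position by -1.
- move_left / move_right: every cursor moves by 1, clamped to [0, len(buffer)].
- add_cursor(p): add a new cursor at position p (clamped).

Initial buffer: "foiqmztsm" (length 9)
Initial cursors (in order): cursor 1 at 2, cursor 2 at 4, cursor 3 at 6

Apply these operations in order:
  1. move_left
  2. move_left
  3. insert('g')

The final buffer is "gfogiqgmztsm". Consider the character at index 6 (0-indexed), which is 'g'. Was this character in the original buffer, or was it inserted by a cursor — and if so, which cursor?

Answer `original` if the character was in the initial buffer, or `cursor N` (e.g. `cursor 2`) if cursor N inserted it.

After op 1 (move_left): buffer="foiqmztsm" (len 9), cursors c1@1 c2@3 c3@5, authorship .........
After op 2 (move_left): buffer="foiqmztsm" (len 9), cursors c1@0 c2@2 c3@4, authorship .........
After op 3 (insert('g')): buffer="gfogiqgmztsm" (len 12), cursors c1@1 c2@4 c3@7, authorship 1..2..3.....
Authorship (.=original, N=cursor N): 1 . . 2 . . 3 . . . . .
Index 6: author = 3

Answer: cursor 3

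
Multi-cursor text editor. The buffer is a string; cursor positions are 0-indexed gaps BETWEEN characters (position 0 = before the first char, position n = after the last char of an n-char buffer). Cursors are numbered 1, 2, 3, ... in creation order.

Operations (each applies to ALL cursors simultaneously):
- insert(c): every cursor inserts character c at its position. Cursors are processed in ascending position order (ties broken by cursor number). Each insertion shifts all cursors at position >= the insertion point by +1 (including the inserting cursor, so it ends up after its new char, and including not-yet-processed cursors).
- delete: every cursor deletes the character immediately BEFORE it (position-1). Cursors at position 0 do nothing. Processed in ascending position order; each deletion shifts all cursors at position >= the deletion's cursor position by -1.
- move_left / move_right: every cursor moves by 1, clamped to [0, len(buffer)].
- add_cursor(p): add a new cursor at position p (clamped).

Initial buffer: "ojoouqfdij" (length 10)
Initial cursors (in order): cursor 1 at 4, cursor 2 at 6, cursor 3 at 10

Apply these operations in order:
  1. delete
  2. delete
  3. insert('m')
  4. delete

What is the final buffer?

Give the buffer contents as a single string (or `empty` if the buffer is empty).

Answer: ojfd

Derivation:
After op 1 (delete): buffer="ojoufdi" (len 7), cursors c1@3 c2@4 c3@7, authorship .......
After op 2 (delete): buffer="ojfd" (len 4), cursors c1@2 c2@2 c3@4, authorship ....
After op 3 (insert('m')): buffer="ojmmfdm" (len 7), cursors c1@4 c2@4 c3@7, authorship ..12..3
After op 4 (delete): buffer="ojfd" (len 4), cursors c1@2 c2@2 c3@4, authorship ....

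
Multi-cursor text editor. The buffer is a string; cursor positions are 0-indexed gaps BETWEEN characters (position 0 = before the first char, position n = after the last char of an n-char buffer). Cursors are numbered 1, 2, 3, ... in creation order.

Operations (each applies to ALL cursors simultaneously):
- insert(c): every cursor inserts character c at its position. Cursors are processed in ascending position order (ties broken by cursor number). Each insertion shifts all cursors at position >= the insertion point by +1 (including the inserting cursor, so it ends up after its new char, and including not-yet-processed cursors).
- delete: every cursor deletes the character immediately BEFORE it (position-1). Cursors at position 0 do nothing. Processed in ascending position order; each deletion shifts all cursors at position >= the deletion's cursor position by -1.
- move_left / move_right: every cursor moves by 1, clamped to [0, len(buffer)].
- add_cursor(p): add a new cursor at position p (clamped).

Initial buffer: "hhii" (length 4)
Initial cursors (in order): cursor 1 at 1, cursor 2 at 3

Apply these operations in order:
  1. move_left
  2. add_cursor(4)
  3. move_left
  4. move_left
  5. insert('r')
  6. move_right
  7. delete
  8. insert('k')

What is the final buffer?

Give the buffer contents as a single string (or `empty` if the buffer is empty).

After op 1 (move_left): buffer="hhii" (len 4), cursors c1@0 c2@2, authorship ....
After op 2 (add_cursor(4)): buffer="hhii" (len 4), cursors c1@0 c2@2 c3@4, authorship ....
After op 3 (move_left): buffer="hhii" (len 4), cursors c1@0 c2@1 c3@3, authorship ....
After op 4 (move_left): buffer="hhii" (len 4), cursors c1@0 c2@0 c3@2, authorship ....
After op 5 (insert('r')): buffer="rrhhrii" (len 7), cursors c1@2 c2@2 c3@5, authorship 12..3..
After op 6 (move_right): buffer="rrhhrii" (len 7), cursors c1@3 c2@3 c3@6, authorship 12..3..
After op 7 (delete): buffer="rhri" (len 4), cursors c1@1 c2@1 c3@3, authorship 1.3.
After op 8 (insert('k')): buffer="rkkhrki" (len 7), cursors c1@3 c2@3 c3@6, authorship 112.33.

Answer: rkkhrki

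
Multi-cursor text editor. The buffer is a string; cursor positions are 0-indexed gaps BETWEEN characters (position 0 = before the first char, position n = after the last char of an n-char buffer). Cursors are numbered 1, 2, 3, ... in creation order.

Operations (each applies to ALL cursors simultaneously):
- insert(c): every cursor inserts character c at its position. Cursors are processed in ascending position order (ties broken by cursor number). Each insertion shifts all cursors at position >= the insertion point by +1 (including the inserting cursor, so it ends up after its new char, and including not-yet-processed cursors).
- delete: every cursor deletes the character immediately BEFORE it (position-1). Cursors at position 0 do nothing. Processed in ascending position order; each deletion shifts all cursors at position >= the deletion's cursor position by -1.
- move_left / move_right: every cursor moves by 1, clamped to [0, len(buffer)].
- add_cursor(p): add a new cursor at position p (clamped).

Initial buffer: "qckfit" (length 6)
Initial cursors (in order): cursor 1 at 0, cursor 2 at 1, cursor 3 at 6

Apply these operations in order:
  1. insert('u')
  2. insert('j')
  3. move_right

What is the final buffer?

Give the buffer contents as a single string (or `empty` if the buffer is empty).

After op 1 (insert('u')): buffer="uquckfitu" (len 9), cursors c1@1 c2@3 c3@9, authorship 1.2.....3
After op 2 (insert('j')): buffer="ujqujckfituj" (len 12), cursors c1@2 c2@5 c3@12, authorship 11.22.....33
After op 3 (move_right): buffer="ujqujckfituj" (len 12), cursors c1@3 c2@6 c3@12, authorship 11.22.....33

Answer: ujqujckfituj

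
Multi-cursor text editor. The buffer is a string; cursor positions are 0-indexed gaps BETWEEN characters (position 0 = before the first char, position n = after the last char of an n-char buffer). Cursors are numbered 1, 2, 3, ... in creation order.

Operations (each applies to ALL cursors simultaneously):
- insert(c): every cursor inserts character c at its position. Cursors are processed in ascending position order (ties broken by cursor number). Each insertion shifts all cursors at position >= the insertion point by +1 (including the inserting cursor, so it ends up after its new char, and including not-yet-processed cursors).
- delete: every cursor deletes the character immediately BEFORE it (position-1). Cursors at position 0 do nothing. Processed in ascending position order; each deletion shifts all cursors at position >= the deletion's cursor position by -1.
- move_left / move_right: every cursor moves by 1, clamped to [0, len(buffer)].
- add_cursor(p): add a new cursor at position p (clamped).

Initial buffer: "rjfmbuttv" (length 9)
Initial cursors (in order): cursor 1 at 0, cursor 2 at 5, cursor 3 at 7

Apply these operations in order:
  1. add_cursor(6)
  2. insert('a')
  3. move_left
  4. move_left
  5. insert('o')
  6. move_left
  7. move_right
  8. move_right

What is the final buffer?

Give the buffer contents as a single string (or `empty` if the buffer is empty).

Answer: oarjfmobaouaotatv

Derivation:
After op 1 (add_cursor(6)): buffer="rjfmbuttv" (len 9), cursors c1@0 c2@5 c4@6 c3@7, authorship .........
After op 2 (insert('a')): buffer="arjfmbauatatv" (len 13), cursors c1@1 c2@7 c4@9 c3@11, authorship 1.....2.4.3..
After op 3 (move_left): buffer="arjfmbauatatv" (len 13), cursors c1@0 c2@6 c4@8 c3@10, authorship 1.....2.4.3..
After op 4 (move_left): buffer="arjfmbauatatv" (len 13), cursors c1@0 c2@5 c4@7 c3@9, authorship 1.....2.4.3..
After op 5 (insert('o')): buffer="oarjfmobaouaotatv" (len 17), cursors c1@1 c2@7 c4@10 c3@13, authorship 11....2.24.43.3..
After op 6 (move_left): buffer="oarjfmobaouaotatv" (len 17), cursors c1@0 c2@6 c4@9 c3@12, authorship 11....2.24.43.3..
After op 7 (move_right): buffer="oarjfmobaouaotatv" (len 17), cursors c1@1 c2@7 c4@10 c3@13, authorship 11....2.24.43.3..
After op 8 (move_right): buffer="oarjfmobaouaotatv" (len 17), cursors c1@2 c2@8 c4@11 c3@14, authorship 11....2.24.43.3..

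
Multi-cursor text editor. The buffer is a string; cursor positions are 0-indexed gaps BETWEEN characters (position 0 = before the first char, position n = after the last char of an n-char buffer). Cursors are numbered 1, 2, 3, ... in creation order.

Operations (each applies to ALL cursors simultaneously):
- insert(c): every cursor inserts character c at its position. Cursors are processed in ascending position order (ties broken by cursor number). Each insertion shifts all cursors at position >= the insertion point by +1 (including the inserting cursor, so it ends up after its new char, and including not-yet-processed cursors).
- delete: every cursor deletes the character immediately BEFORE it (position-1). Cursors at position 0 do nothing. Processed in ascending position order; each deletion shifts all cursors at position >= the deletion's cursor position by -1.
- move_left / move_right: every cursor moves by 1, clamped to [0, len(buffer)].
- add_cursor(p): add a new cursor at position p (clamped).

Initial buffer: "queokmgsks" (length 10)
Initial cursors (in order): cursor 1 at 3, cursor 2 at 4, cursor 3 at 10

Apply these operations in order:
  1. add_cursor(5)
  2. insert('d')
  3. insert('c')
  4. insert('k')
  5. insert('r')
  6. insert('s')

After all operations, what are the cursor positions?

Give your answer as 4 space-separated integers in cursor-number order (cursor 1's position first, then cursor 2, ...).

Answer: 8 14 30 20

Derivation:
After op 1 (add_cursor(5)): buffer="queokmgsks" (len 10), cursors c1@3 c2@4 c4@5 c3@10, authorship ..........
After op 2 (insert('d')): buffer="quedodkdmgsksd" (len 14), cursors c1@4 c2@6 c4@8 c3@14, authorship ...1.2.4.....3
After op 3 (insert('c')): buffer="quedcodckdcmgsksdc" (len 18), cursors c1@5 c2@8 c4@11 c3@18, authorship ...11.22.44.....33
After op 4 (insert('k')): buffer="quedckodckkdckmgsksdck" (len 22), cursors c1@6 c2@10 c4@14 c3@22, authorship ...111.222.444.....333
After op 5 (insert('r')): buffer="quedckrodckrkdckrmgsksdckr" (len 26), cursors c1@7 c2@12 c4@17 c3@26, authorship ...1111.2222.4444.....3333
After op 6 (insert('s')): buffer="quedckrsodckrskdckrsmgsksdckrs" (len 30), cursors c1@8 c2@14 c4@20 c3@30, authorship ...11111.22222.44444.....33333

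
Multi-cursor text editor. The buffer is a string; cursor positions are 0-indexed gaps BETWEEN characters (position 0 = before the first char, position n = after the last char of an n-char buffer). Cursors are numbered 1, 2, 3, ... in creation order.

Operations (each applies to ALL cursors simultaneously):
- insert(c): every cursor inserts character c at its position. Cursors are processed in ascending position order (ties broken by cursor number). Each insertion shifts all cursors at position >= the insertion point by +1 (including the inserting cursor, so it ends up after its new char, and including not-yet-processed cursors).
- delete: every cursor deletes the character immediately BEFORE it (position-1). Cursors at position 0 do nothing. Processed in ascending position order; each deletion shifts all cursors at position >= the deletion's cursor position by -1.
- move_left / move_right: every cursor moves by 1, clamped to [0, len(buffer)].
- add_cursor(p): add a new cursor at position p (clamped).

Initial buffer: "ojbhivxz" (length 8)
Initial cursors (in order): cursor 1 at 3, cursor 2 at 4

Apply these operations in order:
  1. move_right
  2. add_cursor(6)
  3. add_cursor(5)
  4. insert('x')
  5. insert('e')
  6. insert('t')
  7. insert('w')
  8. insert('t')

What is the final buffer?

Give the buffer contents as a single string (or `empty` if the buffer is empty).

After op 1 (move_right): buffer="ojbhivxz" (len 8), cursors c1@4 c2@5, authorship ........
After op 2 (add_cursor(6)): buffer="ojbhivxz" (len 8), cursors c1@4 c2@5 c3@6, authorship ........
After op 3 (add_cursor(5)): buffer="ojbhivxz" (len 8), cursors c1@4 c2@5 c4@5 c3@6, authorship ........
After op 4 (insert('x')): buffer="ojbhxixxvxxz" (len 12), cursors c1@5 c2@8 c4@8 c3@10, authorship ....1.24.3..
After op 5 (insert('e')): buffer="ojbhxeixxeevxexz" (len 16), cursors c1@6 c2@11 c4@11 c3@14, authorship ....11.2424.33..
After op 6 (insert('t')): buffer="ojbhxetixxeettvxetxz" (len 20), cursors c1@7 c2@14 c4@14 c3@18, authorship ....111.242424.333..
After op 7 (insert('w')): buffer="ojbhxetwixxeettwwvxetwxz" (len 24), cursors c1@8 c2@17 c4@17 c3@22, authorship ....1111.24242424.3333..
After op 8 (insert('t')): buffer="ojbhxetwtixxeettwwttvxetwtxz" (len 28), cursors c1@9 c2@20 c4@20 c3@26, authorship ....11111.2424242424.33333..

Answer: ojbhxetwtixxeettwwttvxetwtxz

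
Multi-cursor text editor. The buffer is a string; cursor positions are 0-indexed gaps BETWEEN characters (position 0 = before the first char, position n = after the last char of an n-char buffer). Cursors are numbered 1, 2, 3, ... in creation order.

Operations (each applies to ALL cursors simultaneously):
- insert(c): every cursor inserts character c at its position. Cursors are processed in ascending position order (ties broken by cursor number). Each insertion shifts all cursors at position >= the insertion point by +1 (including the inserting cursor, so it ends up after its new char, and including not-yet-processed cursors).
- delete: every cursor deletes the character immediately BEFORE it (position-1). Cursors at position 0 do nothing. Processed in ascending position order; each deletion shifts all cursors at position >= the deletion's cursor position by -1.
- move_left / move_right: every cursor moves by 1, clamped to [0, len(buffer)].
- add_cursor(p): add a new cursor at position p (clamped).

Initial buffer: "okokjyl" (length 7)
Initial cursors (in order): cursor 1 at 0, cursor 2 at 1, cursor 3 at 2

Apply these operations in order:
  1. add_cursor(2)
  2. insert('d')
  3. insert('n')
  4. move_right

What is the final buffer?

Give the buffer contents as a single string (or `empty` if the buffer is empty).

Answer: dnodnkddnnokjyl

Derivation:
After op 1 (add_cursor(2)): buffer="okokjyl" (len 7), cursors c1@0 c2@1 c3@2 c4@2, authorship .......
After op 2 (insert('d')): buffer="dodkddokjyl" (len 11), cursors c1@1 c2@3 c3@6 c4@6, authorship 1.2.34.....
After op 3 (insert('n')): buffer="dnodnkddnnokjyl" (len 15), cursors c1@2 c2@5 c3@10 c4@10, authorship 11.22.3434.....
After op 4 (move_right): buffer="dnodnkddnnokjyl" (len 15), cursors c1@3 c2@6 c3@11 c4@11, authorship 11.22.3434.....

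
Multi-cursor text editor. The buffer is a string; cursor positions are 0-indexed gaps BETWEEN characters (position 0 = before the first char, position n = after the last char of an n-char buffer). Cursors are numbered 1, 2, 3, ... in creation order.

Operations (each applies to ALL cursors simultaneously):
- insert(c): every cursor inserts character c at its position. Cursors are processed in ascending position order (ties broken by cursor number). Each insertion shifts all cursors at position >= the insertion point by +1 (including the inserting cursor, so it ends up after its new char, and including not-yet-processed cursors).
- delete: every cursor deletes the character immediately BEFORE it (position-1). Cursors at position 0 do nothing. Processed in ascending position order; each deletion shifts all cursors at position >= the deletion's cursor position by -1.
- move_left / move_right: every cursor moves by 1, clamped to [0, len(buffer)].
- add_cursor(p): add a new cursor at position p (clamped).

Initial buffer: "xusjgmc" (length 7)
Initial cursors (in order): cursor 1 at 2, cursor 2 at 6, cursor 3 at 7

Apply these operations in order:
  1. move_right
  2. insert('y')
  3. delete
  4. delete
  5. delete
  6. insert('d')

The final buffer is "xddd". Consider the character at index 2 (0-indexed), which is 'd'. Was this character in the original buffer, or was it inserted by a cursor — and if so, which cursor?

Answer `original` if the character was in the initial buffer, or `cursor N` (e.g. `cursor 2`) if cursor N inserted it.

Answer: cursor 2

Derivation:
After op 1 (move_right): buffer="xusjgmc" (len 7), cursors c1@3 c2@7 c3@7, authorship .......
After op 2 (insert('y')): buffer="xusyjgmcyy" (len 10), cursors c1@4 c2@10 c3@10, authorship ...1....23
After op 3 (delete): buffer="xusjgmc" (len 7), cursors c1@3 c2@7 c3@7, authorship .......
After op 4 (delete): buffer="xujg" (len 4), cursors c1@2 c2@4 c3@4, authorship ....
After op 5 (delete): buffer="x" (len 1), cursors c1@1 c2@1 c3@1, authorship .
After op 6 (insert('d')): buffer="xddd" (len 4), cursors c1@4 c2@4 c3@4, authorship .123
Authorship (.=original, N=cursor N): . 1 2 3
Index 2: author = 2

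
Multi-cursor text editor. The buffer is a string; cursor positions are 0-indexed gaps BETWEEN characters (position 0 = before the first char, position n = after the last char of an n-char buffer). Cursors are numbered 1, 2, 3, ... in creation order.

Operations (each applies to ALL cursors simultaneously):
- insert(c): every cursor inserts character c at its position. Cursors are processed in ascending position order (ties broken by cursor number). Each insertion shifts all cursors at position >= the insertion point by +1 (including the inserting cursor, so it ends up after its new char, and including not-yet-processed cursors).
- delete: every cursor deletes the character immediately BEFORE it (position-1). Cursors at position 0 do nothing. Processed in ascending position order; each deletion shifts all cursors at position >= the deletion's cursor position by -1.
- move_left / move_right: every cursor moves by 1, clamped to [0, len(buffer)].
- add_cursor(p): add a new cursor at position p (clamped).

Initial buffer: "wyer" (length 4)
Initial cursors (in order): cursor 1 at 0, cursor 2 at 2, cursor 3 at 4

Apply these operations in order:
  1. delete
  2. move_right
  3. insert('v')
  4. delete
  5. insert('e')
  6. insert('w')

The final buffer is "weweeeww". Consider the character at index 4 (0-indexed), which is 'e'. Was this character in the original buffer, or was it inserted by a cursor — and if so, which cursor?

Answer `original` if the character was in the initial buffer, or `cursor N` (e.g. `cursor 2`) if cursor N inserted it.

Answer: cursor 2

Derivation:
After op 1 (delete): buffer="we" (len 2), cursors c1@0 c2@1 c3@2, authorship ..
After op 2 (move_right): buffer="we" (len 2), cursors c1@1 c2@2 c3@2, authorship ..
After op 3 (insert('v')): buffer="wvevv" (len 5), cursors c1@2 c2@5 c3@5, authorship .1.23
After op 4 (delete): buffer="we" (len 2), cursors c1@1 c2@2 c3@2, authorship ..
After op 5 (insert('e')): buffer="weeee" (len 5), cursors c1@2 c2@5 c3@5, authorship .1.23
After op 6 (insert('w')): buffer="weweeeww" (len 8), cursors c1@3 c2@8 c3@8, authorship .11.2323
Authorship (.=original, N=cursor N): . 1 1 . 2 3 2 3
Index 4: author = 2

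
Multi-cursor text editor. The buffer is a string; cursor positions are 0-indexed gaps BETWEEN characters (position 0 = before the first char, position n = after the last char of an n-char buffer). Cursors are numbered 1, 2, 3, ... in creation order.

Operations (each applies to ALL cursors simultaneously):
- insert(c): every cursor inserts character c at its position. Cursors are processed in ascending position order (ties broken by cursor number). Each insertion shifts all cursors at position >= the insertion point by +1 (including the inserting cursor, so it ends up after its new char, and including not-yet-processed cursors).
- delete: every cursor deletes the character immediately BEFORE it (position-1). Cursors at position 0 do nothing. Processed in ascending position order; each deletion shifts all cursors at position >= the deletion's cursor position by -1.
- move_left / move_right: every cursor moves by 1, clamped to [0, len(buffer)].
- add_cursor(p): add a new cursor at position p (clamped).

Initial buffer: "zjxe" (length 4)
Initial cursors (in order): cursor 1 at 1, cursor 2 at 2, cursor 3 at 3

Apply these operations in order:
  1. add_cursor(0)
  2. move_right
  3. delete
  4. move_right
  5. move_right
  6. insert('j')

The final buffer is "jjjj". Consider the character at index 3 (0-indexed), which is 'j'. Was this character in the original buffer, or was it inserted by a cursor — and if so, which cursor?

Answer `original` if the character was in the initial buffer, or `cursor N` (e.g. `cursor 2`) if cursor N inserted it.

Answer: cursor 4

Derivation:
After op 1 (add_cursor(0)): buffer="zjxe" (len 4), cursors c4@0 c1@1 c2@2 c3@3, authorship ....
After op 2 (move_right): buffer="zjxe" (len 4), cursors c4@1 c1@2 c2@3 c3@4, authorship ....
After op 3 (delete): buffer="" (len 0), cursors c1@0 c2@0 c3@0 c4@0, authorship 
After op 4 (move_right): buffer="" (len 0), cursors c1@0 c2@0 c3@0 c4@0, authorship 
After op 5 (move_right): buffer="" (len 0), cursors c1@0 c2@0 c3@0 c4@0, authorship 
After op 6 (insert('j')): buffer="jjjj" (len 4), cursors c1@4 c2@4 c3@4 c4@4, authorship 1234
Authorship (.=original, N=cursor N): 1 2 3 4
Index 3: author = 4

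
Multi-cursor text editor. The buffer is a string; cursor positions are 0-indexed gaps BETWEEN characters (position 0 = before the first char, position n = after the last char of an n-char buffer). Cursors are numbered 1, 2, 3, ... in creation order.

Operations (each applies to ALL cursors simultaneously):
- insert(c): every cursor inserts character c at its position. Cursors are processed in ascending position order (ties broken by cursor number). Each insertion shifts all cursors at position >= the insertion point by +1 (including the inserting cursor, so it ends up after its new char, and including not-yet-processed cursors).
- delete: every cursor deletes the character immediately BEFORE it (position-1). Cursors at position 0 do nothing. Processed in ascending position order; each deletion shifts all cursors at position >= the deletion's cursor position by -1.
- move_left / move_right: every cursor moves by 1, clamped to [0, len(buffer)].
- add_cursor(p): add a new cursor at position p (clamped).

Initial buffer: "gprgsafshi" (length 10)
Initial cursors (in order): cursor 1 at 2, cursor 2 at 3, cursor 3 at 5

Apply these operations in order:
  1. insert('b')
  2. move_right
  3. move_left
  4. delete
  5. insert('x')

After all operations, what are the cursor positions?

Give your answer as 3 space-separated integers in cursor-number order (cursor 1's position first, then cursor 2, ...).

Answer: 3 5 8

Derivation:
After op 1 (insert('b')): buffer="gpbrbgsbafshi" (len 13), cursors c1@3 c2@5 c3@8, authorship ..1.2..3.....
After op 2 (move_right): buffer="gpbrbgsbafshi" (len 13), cursors c1@4 c2@6 c3@9, authorship ..1.2..3.....
After op 3 (move_left): buffer="gpbrbgsbafshi" (len 13), cursors c1@3 c2@5 c3@8, authorship ..1.2..3.....
After op 4 (delete): buffer="gprgsafshi" (len 10), cursors c1@2 c2@3 c3@5, authorship ..........
After op 5 (insert('x')): buffer="gpxrxgsxafshi" (len 13), cursors c1@3 c2@5 c3@8, authorship ..1.2..3.....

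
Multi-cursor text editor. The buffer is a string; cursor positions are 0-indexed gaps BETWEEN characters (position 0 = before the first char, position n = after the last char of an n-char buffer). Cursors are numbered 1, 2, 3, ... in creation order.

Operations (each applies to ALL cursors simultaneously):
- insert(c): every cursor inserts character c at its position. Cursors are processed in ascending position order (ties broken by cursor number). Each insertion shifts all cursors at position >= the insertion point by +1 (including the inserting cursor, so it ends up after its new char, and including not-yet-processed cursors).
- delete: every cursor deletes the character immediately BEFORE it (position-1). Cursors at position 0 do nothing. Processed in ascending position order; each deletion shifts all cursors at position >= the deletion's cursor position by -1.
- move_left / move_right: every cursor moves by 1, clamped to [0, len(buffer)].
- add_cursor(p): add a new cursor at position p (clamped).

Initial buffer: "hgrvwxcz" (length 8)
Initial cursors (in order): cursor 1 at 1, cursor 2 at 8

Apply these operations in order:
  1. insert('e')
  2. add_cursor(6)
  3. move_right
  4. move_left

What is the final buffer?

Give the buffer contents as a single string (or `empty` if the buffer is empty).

After op 1 (insert('e')): buffer="hegrvwxcze" (len 10), cursors c1@2 c2@10, authorship .1.......2
After op 2 (add_cursor(6)): buffer="hegrvwxcze" (len 10), cursors c1@2 c3@6 c2@10, authorship .1.......2
After op 3 (move_right): buffer="hegrvwxcze" (len 10), cursors c1@3 c3@7 c2@10, authorship .1.......2
After op 4 (move_left): buffer="hegrvwxcze" (len 10), cursors c1@2 c3@6 c2@9, authorship .1.......2

Answer: hegrvwxcze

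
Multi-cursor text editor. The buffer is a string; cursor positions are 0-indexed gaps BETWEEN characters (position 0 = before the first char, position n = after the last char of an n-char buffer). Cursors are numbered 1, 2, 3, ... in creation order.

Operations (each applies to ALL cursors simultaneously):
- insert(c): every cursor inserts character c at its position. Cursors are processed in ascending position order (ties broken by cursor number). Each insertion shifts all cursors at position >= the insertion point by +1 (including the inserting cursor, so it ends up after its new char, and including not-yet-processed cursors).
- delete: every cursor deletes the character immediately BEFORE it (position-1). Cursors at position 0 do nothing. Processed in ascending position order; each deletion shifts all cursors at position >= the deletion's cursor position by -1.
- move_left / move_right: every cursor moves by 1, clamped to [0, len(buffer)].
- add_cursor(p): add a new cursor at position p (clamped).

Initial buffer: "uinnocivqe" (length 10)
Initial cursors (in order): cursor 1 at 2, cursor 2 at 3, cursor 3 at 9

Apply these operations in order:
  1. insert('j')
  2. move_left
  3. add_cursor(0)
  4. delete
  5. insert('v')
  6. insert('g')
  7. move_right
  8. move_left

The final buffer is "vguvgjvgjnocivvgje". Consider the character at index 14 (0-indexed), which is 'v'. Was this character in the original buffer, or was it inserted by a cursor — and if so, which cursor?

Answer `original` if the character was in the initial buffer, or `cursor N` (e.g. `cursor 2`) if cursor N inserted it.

After op 1 (insert('j')): buffer="uijnjnocivqje" (len 13), cursors c1@3 c2@5 c3@12, authorship ..1.2......3.
After op 2 (move_left): buffer="uijnjnocivqje" (len 13), cursors c1@2 c2@4 c3@11, authorship ..1.2......3.
After op 3 (add_cursor(0)): buffer="uijnjnocivqje" (len 13), cursors c4@0 c1@2 c2@4 c3@11, authorship ..1.2......3.
After op 4 (delete): buffer="ujjnocivje" (len 10), cursors c4@0 c1@1 c2@2 c3@8, authorship .12.....3.
After op 5 (insert('v')): buffer="vuvjvjnocivvje" (len 14), cursors c4@1 c1@3 c2@5 c3@12, authorship 4.1122.....33.
After op 6 (insert('g')): buffer="vguvgjvgjnocivvgje" (len 18), cursors c4@2 c1@5 c2@8 c3@16, authorship 44.111222.....333.
After op 7 (move_right): buffer="vguvgjvgjnocivvgje" (len 18), cursors c4@3 c1@6 c2@9 c3@17, authorship 44.111222.....333.
After op 8 (move_left): buffer="vguvgjvgjnocivvgje" (len 18), cursors c4@2 c1@5 c2@8 c3@16, authorship 44.111222.....333.
Authorship (.=original, N=cursor N): 4 4 . 1 1 1 2 2 2 . . . . . 3 3 3 .
Index 14: author = 3

Answer: cursor 3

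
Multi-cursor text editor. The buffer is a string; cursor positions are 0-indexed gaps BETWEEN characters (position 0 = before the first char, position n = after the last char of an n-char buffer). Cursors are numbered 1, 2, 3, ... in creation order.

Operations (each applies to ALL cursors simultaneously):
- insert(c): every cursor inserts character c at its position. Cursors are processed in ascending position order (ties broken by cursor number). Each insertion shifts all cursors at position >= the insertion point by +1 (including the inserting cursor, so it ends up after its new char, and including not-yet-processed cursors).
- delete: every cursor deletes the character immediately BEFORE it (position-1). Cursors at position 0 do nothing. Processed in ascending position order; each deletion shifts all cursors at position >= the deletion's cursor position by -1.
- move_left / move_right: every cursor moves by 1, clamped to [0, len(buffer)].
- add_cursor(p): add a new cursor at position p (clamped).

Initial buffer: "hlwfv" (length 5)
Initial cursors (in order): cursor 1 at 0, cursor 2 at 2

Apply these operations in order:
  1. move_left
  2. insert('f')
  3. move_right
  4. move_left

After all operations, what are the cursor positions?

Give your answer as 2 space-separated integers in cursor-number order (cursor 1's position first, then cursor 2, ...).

After op 1 (move_left): buffer="hlwfv" (len 5), cursors c1@0 c2@1, authorship .....
After op 2 (insert('f')): buffer="fhflwfv" (len 7), cursors c1@1 c2@3, authorship 1.2....
After op 3 (move_right): buffer="fhflwfv" (len 7), cursors c1@2 c2@4, authorship 1.2....
After op 4 (move_left): buffer="fhflwfv" (len 7), cursors c1@1 c2@3, authorship 1.2....

Answer: 1 3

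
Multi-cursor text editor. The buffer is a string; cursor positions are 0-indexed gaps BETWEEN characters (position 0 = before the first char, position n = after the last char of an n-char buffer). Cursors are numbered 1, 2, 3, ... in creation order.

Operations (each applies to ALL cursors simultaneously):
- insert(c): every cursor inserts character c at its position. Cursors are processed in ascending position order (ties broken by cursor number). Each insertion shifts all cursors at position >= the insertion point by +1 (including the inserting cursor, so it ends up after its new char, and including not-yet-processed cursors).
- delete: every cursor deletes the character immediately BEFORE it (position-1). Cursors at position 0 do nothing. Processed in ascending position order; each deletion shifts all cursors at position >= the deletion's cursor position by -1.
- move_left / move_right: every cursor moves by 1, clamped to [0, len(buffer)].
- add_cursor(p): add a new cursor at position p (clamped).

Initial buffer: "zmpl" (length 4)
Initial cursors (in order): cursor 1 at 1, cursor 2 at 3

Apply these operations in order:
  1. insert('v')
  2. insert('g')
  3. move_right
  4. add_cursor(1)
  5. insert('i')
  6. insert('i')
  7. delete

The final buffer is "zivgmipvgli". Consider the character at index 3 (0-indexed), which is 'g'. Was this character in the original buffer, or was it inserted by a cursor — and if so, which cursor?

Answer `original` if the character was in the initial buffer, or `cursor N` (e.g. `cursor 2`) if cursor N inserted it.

After op 1 (insert('v')): buffer="zvmpvl" (len 6), cursors c1@2 c2@5, authorship .1..2.
After op 2 (insert('g')): buffer="zvgmpvgl" (len 8), cursors c1@3 c2@7, authorship .11..22.
After op 3 (move_right): buffer="zvgmpvgl" (len 8), cursors c1@4 c2@8, authorship .11..22.
After op 4 (add_cursor(1)): buffer="zvgmpvgl" (len 8), cursors c3@1 c1@4 c2@8, authorship .11..22.
After op 5 (insert('i')): buffer="zivgmipvgli" (len 11), cursors c3@2 c1@6 c2@11, authorship .311.1.22.2
After op 6 (insert('i')): buffer="ziivgmiipvglii" (len 14), cursors c3@3 c1@8 c2@14, authorship .3311.11.22.22
After op 7 (delete): buffer="zivgmipvgli" (len 11), cursors c3@2 c1@6 c2@11, authorship .311.1.22.2
Authorship (.=original, N=cursor N): . 3 1 1 . 1 . 2 2 . 2
Index 3: author = 1

Answer: cursor 1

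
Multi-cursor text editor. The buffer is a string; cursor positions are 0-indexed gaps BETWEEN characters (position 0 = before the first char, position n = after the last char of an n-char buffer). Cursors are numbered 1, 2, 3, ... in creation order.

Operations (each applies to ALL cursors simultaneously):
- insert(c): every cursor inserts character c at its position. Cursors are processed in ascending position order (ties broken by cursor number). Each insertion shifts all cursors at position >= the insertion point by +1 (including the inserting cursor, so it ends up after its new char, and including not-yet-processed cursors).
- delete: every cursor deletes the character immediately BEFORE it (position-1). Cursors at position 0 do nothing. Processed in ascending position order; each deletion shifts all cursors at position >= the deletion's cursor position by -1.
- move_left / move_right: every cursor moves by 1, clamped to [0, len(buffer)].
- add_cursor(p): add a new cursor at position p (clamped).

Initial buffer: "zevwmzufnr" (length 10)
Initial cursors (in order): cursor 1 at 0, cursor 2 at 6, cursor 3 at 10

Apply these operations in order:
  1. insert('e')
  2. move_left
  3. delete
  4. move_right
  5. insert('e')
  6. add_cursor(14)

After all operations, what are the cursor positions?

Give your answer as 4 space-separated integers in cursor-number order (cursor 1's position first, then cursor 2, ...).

Answer: 2 9 14 14

Derivation:
After op 1 (insert('e')): buffer="ezevwmzeufnre" (len 13), cursors c1@1 c2@8 c3@13, authorship 1......2....3
After op 2 (move_left): buffer="ezevwmzeufnre" (len 13), cursors c1@0 c2@7 c3@12, authorship 1......2....3
After op 3 (delete): buffer="ezevwmeufne" (len 11), cursors c1@0 c2@6 c3@10, authorship 1.....2...3
After op 4 (move_right): buffer="ezevwmeufne" (len 11), cursors c1@1 c2@7 c3@11, authorship 1.....2...3
After op 5 (insert('e')): buffer="eezevwmeeufnee" (len 14), cursors c1@2 c2@9 c3@14, authorship 11.....22...33
After op 6 (add_cursor(14)): buffer="eezevwmeeufnee" (len 14), cursors c1@2 c2@9 c3@14 c4@14, authorship 11.....22...33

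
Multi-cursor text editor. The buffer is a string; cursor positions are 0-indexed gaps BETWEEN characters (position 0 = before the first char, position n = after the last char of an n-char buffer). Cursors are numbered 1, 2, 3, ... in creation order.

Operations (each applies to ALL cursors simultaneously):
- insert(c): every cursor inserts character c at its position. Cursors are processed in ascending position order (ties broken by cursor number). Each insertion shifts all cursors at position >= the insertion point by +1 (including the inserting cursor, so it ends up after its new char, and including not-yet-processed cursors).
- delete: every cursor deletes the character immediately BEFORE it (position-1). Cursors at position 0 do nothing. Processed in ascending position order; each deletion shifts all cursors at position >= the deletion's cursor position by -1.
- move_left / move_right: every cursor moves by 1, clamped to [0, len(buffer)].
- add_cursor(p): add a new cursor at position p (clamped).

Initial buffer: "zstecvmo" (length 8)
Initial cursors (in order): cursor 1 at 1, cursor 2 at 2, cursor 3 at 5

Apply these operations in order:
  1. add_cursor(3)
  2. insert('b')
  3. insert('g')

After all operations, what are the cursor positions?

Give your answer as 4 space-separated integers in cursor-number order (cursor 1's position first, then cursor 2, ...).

Answer: 3 6 13 9

Derivation:
After op 1 (add_cursor(3)): buffer="zstecvmo" (len 8), cursors c1@1 c2@2 c4@3 c3@5, authorship ........
After op 2 (insert('b')): buffer="zbsbtbecbvmo" (len 12), cursors c1@2 c2@4 c4@6 c3@9, authorship .1.2.4..3...
After op 3 (insert('g')): buffer="zbgsbgtbgecbgvmo" (len 16), cursors c1@3 c2@6 c4@9 c3@13, authorship .11.22.44..33...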